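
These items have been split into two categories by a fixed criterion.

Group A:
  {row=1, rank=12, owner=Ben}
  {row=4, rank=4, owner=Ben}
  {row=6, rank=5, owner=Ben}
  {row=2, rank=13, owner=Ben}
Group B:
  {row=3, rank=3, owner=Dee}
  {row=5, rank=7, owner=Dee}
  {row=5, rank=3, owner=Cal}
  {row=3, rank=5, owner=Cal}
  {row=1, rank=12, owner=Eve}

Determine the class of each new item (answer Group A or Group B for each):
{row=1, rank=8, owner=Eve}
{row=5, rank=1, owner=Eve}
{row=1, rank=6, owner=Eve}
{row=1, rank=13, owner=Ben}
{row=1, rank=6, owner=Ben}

Rule: owner is Ben. This holds for each 'Group A' example and fails for each 'Group B' one.
{row=1, rank=8, owner=Eve}: Group B (owner is Eve).
{row=5, rank=1, owner=Eve}: Group B (owner is Eve).
{row=1, rank=6, owner=Eve}: Group B (owner is Eve).
{row=1, rank=13, owner=Ben}: Group A (owner is Ben).
{row=1, rank=6, owner=Ben}: Group A (owner is Ben).

Group B, Group B, Group B, Group A, Group A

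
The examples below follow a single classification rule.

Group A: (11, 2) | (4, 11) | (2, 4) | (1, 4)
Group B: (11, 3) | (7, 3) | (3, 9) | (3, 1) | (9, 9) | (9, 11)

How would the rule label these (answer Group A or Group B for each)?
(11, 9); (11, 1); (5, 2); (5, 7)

Looking at the examples, the only property every 'Group A' case has and every 'Group B' case lacks is: product is even.
Group B: (11, 9), since 11·9 = 99.
Group B: (11, 1), since 11·1 = 11.
Group A: (5, 2), since 5·2 = 10.
Group B: (5, 7), since 5·7 = 35.

Group B, Group B, Group A, Group B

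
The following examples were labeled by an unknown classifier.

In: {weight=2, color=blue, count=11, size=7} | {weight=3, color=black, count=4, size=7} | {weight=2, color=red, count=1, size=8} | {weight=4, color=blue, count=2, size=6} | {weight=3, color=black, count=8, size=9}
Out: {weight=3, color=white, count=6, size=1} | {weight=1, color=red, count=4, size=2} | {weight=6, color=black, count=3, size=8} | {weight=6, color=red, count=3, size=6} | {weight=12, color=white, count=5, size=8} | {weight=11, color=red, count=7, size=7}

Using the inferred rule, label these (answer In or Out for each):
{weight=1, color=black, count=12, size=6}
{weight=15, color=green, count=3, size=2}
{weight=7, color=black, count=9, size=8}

The pattern is that an item is 'In' exactly when: weight ≤ 4 AND size ≥ 6.
{weight=1, color=black, count=12, size=6}: weight = 1, size = 6, meets the rule → In.
{weight=15, color=green, count=3, size=2}: weight = 15, size = 2, lacks this property → Out.
{weight=7, color=black, count=9, size=8}: weight = 7, size = 8, lacks this property → Out.

In, Out, Out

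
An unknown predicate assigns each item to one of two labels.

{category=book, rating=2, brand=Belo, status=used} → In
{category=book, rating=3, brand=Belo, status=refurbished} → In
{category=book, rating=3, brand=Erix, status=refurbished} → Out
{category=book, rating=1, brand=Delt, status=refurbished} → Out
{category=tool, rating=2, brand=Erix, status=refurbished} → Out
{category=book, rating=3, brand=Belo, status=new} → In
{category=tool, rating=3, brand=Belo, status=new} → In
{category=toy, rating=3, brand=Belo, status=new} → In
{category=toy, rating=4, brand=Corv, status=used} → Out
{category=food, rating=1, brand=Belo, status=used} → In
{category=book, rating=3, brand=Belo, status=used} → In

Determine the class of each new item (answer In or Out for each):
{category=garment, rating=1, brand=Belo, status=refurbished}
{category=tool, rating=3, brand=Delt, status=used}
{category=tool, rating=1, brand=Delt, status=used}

In, Out, Out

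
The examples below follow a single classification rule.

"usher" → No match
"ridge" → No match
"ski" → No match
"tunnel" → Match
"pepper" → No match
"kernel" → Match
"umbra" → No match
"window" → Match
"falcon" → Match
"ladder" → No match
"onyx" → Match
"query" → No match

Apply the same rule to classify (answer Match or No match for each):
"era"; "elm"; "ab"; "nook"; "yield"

No match, No match, No match, Match, No match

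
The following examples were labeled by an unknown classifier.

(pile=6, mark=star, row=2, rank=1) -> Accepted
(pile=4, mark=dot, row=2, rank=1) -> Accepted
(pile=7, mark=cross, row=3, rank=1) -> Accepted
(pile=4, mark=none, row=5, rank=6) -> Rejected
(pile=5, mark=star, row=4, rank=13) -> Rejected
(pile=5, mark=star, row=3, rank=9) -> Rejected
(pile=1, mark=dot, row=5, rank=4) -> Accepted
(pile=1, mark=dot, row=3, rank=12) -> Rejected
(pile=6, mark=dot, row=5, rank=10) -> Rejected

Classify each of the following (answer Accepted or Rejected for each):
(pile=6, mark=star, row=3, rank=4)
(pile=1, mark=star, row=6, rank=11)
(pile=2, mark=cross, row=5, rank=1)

Accepted, Rejected, Accepted

The classifier is using: rank ≤ 4.
Accepted: (pile=6, mark=star, row=3, rank=4), since rank = 4. Rejected: (pile=1, mark=star, row=6, rank=11), since rank = 11. Accepted: (pile=2, mark=cross, row=5, rank=1), since rank = 1.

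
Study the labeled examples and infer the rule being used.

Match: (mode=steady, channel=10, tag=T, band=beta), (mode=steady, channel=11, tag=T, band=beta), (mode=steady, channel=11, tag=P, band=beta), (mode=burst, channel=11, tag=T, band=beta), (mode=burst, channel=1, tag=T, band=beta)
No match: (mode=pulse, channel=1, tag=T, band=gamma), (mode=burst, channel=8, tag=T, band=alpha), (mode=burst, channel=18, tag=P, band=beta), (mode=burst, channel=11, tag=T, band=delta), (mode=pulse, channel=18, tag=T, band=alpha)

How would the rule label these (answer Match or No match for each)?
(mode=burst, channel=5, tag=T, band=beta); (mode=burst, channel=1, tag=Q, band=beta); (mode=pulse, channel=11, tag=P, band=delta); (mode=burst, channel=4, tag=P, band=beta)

Match, Match, No match, Match

The simplest hypothesis consistent with all the labels is: band is beta AND channel ≤ 11.
(mode=burst, channel=5, tag=T, band=beta) — band is beta, channel = 5, hence Match.
(mode=burst, channel=1, tag=Q, band=beta) — band is beta, channel = 1, hence Match.
(mode=pulse, channel=11, tag=P, band=delta) — band is delta, channel = 11, hence No match.
(mode=burst, channel=4, tag=P, band=beta) — band is beta, channel = 4, hence Match.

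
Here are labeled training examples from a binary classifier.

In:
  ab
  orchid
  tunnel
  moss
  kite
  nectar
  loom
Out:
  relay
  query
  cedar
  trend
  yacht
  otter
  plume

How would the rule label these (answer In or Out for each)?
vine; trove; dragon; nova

The rule appears to be: even length.
vine: length 4 — matches, so In. trove: length 5 — fails this test, so Out. dragon: length 6 — matches, so In. nova: length 4 — matches, so In.

In, Out, In, In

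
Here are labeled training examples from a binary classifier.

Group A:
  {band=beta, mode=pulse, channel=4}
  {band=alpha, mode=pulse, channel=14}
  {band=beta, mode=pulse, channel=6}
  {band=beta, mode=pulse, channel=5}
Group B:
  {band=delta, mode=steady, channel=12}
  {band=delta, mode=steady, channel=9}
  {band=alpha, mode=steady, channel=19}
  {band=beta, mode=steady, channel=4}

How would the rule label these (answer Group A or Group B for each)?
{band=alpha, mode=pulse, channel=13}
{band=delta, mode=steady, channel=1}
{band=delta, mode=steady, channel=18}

Group A, Group B, Group B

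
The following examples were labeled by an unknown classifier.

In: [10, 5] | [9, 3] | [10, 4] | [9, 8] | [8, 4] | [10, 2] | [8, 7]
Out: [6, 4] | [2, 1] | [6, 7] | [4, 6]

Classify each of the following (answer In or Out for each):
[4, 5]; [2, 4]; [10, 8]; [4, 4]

Out, Out, In, Out

Rule: first ≥ 7. This holds for each 'In' example and fails for each 'Out' one.
[4, 5] — first 4, hence Out. [2, 4] — first 2, hence Out. [10, 8] — first 10, hence In. [4, 4] — first 4, hence Out.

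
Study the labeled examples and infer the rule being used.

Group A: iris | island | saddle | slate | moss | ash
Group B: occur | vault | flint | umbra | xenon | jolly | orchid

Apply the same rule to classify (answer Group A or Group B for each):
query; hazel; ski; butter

Group B, Group B, Group A, Group B

One predicate separates the groups cleanly: contains 's'.
query: Group B (no 's'). hazel: Group B (no 's'). ski: Group A (has 's'). butter: Group B (no 's').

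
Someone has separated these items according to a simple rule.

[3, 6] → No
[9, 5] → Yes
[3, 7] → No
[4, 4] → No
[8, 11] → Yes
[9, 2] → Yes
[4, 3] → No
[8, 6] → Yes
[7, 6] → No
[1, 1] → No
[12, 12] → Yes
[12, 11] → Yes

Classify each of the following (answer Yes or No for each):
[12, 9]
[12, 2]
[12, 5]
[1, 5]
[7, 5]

One predicate separates the groups cleanly: first ≥ 8.
[12, 9]: first 12, checks out → Yes.
[12, 2]: first 12, checks out → Yes.
[12, 5]: first 12, checks out → Yes.
[1, 5]: first 1, does not satisfy this → No.
[7, 5]: first 7, does not satisfy this → No.

Yes, Yes, Yes, No, No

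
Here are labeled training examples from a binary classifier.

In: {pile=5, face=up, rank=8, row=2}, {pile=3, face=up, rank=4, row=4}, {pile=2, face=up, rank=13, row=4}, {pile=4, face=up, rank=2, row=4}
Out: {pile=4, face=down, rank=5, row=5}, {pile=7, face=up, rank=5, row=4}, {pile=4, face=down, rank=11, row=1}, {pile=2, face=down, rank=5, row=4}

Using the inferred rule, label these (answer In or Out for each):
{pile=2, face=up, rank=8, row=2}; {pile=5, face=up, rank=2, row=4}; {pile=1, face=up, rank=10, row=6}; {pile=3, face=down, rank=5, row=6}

The classifier is using: face is up AND pile ≤ 5.
In: {pile=2, face=up, rank=8, row=2}, since face is up, pile = 2. In: {pile=5, face=up, rank=2, row=4}, since face is up, pile = 5. In: {pile=1, face=up, rank=10, row=6}, since face is up, pile = 1. Out: {pile=3, face=down, rank=5, row=6}, since face is down, pile = 3.

In, In, In, Out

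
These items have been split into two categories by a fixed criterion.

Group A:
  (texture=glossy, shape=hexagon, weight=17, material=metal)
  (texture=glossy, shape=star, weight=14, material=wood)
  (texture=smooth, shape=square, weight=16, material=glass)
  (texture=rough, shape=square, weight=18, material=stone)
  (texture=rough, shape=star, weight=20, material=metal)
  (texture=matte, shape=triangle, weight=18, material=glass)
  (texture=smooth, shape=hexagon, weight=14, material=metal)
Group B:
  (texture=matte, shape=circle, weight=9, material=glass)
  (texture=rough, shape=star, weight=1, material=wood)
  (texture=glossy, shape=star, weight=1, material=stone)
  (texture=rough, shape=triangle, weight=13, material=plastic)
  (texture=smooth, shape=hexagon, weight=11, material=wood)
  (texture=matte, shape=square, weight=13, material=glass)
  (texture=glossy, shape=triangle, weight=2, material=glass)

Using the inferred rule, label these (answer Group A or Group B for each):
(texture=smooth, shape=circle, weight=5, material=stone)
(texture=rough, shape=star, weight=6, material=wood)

Group B, Group B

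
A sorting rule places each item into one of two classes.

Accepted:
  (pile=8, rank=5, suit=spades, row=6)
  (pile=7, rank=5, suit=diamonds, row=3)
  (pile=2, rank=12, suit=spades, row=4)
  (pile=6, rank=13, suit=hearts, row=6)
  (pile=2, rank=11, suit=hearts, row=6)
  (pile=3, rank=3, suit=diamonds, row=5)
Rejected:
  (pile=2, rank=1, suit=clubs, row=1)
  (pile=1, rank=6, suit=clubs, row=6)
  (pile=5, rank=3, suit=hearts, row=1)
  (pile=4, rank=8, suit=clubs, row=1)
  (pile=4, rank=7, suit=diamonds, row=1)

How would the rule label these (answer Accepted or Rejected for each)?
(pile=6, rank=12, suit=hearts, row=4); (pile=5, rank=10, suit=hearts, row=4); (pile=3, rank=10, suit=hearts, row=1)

Accepted, Accepted, Rejected

Every 'Accepted' example satisfies: pile ≥ 2 AND row ≥ 3. None of the 'Rejected' examples do.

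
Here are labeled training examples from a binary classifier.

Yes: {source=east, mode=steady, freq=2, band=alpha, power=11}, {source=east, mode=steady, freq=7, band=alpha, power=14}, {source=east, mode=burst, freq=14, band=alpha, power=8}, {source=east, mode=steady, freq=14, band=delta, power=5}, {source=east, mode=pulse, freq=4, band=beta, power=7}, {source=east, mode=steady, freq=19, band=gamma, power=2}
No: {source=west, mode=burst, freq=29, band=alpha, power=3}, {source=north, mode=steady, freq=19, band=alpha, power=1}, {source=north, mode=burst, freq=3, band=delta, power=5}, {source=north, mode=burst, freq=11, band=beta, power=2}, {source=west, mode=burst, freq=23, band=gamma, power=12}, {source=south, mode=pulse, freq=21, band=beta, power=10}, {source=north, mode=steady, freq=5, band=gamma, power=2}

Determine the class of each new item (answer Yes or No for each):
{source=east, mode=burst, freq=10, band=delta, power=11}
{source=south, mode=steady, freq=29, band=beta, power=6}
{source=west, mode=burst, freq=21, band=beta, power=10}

Yes, No, No

One predicate separates the groups cleanly: source is east.
{source=east, mode=burst, freq=10, band=delta, power=11} → source is east → Yes. {source=south, mode=steady, freq=29, band=beta, power=6} → source is south → No. {source=west, mode=burst, freq=21, band=beta, power=10} → source is west → No.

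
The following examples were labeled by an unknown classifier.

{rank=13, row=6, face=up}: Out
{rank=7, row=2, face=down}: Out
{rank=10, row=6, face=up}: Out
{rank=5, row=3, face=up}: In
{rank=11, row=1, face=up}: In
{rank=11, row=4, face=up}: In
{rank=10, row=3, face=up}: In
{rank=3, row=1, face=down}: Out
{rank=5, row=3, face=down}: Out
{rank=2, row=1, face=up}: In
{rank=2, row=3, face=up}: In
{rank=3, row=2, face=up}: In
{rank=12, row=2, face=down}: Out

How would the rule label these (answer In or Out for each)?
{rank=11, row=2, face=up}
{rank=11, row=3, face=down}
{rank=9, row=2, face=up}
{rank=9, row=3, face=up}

All 'In' examples share one property — face is up AND row ≤ 4 — and every 'Out' example lacks it.
{rank=11, row=2, face=up}: In (face is up, row = 2). {rank=11, row=3, face=down}: Out (face is down, row = 3). {rank=9, row=2, face=up}: In (face is up, row = 2). {rank=9, row=3, face=up}: In (face is up, row = 3).

In, Out, In, In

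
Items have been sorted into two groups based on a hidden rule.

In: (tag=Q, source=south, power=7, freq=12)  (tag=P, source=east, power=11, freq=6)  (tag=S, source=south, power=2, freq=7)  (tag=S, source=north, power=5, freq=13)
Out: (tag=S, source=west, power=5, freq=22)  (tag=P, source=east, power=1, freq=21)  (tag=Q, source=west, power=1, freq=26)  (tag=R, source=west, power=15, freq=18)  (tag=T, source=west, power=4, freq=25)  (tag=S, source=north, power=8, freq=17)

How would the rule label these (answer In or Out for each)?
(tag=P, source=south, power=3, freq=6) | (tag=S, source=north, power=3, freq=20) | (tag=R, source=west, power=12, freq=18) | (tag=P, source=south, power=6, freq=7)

The pattern is that an item is 'In' exactly when: freq ≤ 13.
(tag=P, source=south, power=3, freq=6): freq = 6, fits → In. (tag=S, source=north, power=3, freq=20): freq = 20, fails the rule → Out. (tag=R, source=west, power=12, freq=18): freq = 18, fails the rule → Out. (tag=P, source=south, power=6, freq=7): freq = 7, fits → In.

In, Out, Out, In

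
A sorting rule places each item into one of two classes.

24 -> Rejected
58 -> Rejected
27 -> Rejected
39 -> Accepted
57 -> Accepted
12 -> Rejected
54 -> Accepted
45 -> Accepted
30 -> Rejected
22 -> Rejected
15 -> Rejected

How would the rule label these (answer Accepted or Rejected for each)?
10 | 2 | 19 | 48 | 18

The pattern is that an item is 'Accepted' exactly when: multiple of 3 AND at least 39.
10: 10 = 3·3 + 1, 10 < 39 — doesn't qualify, so Rejected. 2: 2 = 3·0 + 2, 2 < 39 — doesn't qualify, so Rejected. 19: 19 = 3·6 + 1, 19 < 39 — doesn't qualify, so Rejected. 48: 48 = 3·16, 48 ≥ 39 — satisfies this, so Accepted. 18: 18 = 3·6, 18 < 39 — doesn't qualify, so Rejected.

Rejected, Rejected, Rejected, Accepted, Rejected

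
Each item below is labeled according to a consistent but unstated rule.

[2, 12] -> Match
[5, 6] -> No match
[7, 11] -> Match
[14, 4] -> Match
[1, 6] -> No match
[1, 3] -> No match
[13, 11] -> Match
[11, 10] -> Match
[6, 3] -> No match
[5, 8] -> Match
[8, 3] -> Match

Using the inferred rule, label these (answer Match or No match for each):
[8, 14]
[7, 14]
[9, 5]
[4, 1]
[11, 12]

Match, Match, Match, No match, Match

All 'Match' examples share one property — max ≥ 7 — and every 'No match' example lacks it.
[8, 14]: max 14 — checks out, so Match. [7, 14]: max 14 — checks out, so Match. [9, 5]: max 9 — checks out, so Match. [4, 1]: max 4 — doesn't qualify, so No match. [11, 12]: max 12 — checks out, so Match.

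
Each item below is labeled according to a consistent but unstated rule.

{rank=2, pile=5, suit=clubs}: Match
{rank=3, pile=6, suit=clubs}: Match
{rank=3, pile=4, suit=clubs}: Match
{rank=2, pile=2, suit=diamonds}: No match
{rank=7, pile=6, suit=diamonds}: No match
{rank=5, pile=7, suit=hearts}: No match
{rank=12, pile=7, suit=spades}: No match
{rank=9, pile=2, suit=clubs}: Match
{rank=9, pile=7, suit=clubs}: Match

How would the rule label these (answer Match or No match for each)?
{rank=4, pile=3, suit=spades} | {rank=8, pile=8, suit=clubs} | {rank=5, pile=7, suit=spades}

The rule appears to be: suit is clubs.
{rank=4, pile=3, suit=spades} — suit is spades, hence No match.
{rank=8, pile=8, suit=clubs} — suit is clubs, hence Match.
{rank=5, pile=7, suit=spades} — suit is spades, hence No match.

No match, Match, No match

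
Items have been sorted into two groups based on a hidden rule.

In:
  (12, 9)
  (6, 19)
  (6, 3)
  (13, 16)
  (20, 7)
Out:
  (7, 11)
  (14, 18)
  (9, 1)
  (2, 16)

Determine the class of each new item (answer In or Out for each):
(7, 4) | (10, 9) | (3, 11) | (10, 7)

Checking candidate rules against both groups, what survives is: sum is odd.
(7, 4): 7+4 = 11 — matches, so In.
(10, 9): 10+9 = 19 — matches, so In.
(3, 11): 3+11 = 14 — does not pass, so Out.
(10, 7): 10+7 = 17 — matches, so In.

In, In, Out, In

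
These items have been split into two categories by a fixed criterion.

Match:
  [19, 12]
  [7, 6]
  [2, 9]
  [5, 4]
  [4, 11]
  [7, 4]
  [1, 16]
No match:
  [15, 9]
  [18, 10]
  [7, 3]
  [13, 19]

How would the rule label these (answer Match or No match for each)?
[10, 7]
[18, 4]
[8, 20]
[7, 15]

Match, No match, No match, No match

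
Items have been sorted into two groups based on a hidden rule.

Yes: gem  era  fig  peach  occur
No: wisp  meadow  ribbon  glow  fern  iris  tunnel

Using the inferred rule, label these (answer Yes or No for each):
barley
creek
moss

No, Yes, No

Checking candidate rules against both groups, what survives is: odd length.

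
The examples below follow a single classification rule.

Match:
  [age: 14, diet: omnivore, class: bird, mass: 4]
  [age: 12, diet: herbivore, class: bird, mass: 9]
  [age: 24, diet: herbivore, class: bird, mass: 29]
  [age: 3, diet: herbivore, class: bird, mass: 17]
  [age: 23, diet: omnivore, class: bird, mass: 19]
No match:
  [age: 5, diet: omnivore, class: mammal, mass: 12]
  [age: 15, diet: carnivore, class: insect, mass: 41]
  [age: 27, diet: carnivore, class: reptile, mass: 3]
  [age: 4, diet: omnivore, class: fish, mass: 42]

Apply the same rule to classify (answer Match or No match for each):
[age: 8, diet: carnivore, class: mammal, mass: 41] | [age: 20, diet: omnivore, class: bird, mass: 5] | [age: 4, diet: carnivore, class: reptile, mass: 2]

No match, Match, No match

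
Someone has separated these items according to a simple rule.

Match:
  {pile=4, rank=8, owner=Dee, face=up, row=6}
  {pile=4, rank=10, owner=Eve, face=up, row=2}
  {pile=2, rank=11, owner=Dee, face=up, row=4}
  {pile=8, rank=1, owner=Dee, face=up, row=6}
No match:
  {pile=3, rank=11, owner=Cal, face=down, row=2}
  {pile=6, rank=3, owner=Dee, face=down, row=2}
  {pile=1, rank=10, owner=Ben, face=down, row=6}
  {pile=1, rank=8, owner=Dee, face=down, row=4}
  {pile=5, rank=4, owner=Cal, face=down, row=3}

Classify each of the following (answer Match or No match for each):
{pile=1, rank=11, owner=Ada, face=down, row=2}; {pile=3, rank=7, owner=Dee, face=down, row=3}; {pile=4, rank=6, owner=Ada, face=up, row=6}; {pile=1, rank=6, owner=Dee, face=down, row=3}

No match, No match, Match, No match

Every 'Match' example satisfies: face is up. None of the 'No match' examples do.
{pile=1, rank=11, owner=Ada, face=down, row=2} — face is down, hence No match. {pile=3, rank=7, owner=Dee, face=down, row=3} — face is down, hence No match. {pile=4, rank=6, owner=Ada, face=up, row=6} — face is up, hence Match. {pile=1, rank=6, owner=Dee, face=down, row=3} — face is down, hence No match.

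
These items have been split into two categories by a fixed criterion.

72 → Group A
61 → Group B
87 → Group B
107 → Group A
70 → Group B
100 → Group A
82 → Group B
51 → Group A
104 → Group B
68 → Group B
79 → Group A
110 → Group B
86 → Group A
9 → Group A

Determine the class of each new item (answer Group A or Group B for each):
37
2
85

'Group A' ⟺ ≡ 2 (mod 7).
Group A: 37, since 37 mod 7 = 2.
Group A: 2, since 2 mod 7 = 2.
Group B: 85, since 85 mod 7 = 1.

Group A, Group A, Group B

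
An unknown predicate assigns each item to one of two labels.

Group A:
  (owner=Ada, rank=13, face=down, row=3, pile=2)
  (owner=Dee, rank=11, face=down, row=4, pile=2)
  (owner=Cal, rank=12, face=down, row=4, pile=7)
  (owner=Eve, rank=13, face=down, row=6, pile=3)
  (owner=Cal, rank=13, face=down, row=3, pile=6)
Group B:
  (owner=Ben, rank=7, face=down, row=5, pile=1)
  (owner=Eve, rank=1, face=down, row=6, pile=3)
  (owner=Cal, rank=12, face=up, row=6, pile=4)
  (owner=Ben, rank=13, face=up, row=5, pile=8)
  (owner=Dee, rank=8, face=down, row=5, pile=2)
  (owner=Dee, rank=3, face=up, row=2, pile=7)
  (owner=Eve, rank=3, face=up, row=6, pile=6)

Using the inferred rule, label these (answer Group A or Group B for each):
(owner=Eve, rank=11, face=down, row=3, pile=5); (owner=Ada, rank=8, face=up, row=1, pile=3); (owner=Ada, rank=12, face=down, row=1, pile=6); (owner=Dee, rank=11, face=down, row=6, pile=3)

The simplest hypothesis consistent with all the labels is: face is down AND rank ≥ 11.
(owner=Eve, rank=11, face=down, row=3, pile=5): face is down, rank = 11 — matches, so Group A.
(owner=Ada, rank=8, face=up, row=1, pile=3): face is up, rank = 8 — doesn't match, so Group B.
(owner=Ada, rank=12, face=down, row=1, pile=6): face is down, rank = 12 — matches, so Group A.
(owner=Dee, rank=11, face=down, row=6, pile=3): face is down, rank = 11 — matches, so Group A.

Group A, Group B, Group A, Group A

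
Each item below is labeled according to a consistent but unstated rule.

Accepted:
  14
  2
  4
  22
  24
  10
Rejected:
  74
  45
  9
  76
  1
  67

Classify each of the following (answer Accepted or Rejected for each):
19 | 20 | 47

The classifier is using: even AND at most 24.

Rejected, Accepted, Rejected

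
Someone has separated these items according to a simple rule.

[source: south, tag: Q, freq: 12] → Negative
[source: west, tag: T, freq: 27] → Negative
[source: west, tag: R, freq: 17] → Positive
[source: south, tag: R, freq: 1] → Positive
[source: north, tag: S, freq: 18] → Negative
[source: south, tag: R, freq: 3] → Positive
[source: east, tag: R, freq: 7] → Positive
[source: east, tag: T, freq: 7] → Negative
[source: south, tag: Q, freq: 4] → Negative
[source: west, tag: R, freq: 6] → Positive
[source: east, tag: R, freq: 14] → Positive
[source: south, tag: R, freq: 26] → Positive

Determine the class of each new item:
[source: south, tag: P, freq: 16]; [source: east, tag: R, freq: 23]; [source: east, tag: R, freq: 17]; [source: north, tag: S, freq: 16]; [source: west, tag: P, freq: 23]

Negative, Positive, Positive, Negative, Negative

Looking at the examples, the only property every 'Positive' case has and every 'Negative' case lacks is: tag is R.
Negative: [source: south, tag: P, freq: 16], since tag is P. Positive: [source: east, tag: R, freq: 23], since tag is R. Positive: [source: east, tag: R, freq: 17], since tag is R. Negative: [source: north, tag: S, freq: 16], since tag is S. Negative: [source: west, tag: P, freq: 23], since tag is P.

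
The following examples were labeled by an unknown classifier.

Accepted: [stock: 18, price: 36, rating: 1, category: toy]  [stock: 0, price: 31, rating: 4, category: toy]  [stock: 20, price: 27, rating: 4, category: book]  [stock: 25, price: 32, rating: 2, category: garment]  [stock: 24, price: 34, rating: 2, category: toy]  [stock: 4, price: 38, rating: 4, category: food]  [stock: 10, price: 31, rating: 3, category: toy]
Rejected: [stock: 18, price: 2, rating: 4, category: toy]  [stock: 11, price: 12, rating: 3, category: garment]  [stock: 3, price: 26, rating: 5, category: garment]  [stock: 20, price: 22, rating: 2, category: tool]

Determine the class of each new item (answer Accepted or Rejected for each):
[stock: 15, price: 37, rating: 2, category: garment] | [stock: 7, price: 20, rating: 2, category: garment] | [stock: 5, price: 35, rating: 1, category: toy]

Accepted, Rejected, Accepted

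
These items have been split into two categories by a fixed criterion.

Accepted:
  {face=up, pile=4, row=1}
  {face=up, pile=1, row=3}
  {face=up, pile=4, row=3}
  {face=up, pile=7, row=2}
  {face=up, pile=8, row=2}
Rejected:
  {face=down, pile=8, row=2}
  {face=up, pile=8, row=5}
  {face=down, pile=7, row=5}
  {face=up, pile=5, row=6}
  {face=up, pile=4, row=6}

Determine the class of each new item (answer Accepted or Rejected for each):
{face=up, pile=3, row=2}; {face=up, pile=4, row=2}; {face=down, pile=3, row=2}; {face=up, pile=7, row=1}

The classifier is using: face is up AND row ≤ 3.
{face=up, pile=3, row=2}: face is up, row = 2 — satisfies this, so Accepted.
{face=up, pile=4, row=2}: face is up, row = 2 — satisfies this, so Accepted.
{face=down, pile=3, row=2}: face is down, row = 2 — fails this test, so Rejected.
{face=up, pile=7, row=1}: face is up, row = 1 — satisfies this, so Accepted.

Accepted, Accepted, Rejected, Accepted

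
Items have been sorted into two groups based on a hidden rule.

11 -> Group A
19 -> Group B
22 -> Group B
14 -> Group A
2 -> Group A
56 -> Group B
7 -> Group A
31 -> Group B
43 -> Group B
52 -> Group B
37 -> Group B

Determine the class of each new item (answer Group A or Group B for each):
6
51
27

'Group A' ⟺ at most 14.
6: Group A (6 ≤ 14).
51: Group B (51 > 14).
27: Group B (27 > 14).

Group A, Group B, Group B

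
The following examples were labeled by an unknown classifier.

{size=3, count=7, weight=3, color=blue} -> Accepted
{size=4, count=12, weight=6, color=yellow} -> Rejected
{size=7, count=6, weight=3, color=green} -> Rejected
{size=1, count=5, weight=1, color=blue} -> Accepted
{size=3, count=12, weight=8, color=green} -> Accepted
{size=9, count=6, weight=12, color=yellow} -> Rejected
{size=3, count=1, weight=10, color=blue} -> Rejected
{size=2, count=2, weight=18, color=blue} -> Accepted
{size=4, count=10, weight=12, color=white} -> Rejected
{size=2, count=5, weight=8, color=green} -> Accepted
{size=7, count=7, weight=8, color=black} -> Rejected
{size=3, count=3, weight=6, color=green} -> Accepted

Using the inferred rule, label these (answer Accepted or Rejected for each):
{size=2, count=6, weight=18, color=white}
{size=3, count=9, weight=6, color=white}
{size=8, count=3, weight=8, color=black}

Accepted, Accepted, Rejected

Every 'Accepted' example satisfies: count ≥ 2 AND size ≤ 3. None of the 'Rejected' examples do.
{size=2, count=6, weight=18, color=white} — count = 6, size = 2, hence Accepted.
{size=3, count=9, weight=6, color=white} — count = 9, size = 3, hence Accepted.
{size=8, count=3, weight=8, color=black} — count = 3, size = 8, hence Rejected.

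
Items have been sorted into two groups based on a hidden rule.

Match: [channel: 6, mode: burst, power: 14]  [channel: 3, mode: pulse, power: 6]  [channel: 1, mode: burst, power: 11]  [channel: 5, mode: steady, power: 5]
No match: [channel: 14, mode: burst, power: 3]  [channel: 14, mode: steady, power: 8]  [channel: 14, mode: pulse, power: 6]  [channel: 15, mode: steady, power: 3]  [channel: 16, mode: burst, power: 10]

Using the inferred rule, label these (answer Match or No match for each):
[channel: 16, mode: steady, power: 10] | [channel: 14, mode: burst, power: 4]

Rule: channel ≤ 6. This holds for each 'Match' example and fails for each 'No match' one.

No match, No match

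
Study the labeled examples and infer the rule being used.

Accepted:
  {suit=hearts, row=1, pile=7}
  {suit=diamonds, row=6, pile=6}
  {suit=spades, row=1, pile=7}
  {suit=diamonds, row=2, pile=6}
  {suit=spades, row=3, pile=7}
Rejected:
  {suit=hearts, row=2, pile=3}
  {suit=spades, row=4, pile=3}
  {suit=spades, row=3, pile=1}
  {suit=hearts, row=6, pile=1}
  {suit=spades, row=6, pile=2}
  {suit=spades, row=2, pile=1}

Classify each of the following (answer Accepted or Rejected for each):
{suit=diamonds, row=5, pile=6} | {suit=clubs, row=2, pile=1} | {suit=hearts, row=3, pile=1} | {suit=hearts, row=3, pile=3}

Accepted, Rejected, Rejected, Rejected

The common property of the 'Accepted' items is: pile ≥ 6. No 'Rejected' item has it.
{suit=diamonds, row=5, pile=6}: Accepted (pile = 6). {suit=clubs, row=2, pile=1}: Rejected (pile = 1). {suit=hearts, row=3, pile=1}: Rejected (pile = 1). {suit=hearts, row=3, pile=3}: Rejected (pile = 3).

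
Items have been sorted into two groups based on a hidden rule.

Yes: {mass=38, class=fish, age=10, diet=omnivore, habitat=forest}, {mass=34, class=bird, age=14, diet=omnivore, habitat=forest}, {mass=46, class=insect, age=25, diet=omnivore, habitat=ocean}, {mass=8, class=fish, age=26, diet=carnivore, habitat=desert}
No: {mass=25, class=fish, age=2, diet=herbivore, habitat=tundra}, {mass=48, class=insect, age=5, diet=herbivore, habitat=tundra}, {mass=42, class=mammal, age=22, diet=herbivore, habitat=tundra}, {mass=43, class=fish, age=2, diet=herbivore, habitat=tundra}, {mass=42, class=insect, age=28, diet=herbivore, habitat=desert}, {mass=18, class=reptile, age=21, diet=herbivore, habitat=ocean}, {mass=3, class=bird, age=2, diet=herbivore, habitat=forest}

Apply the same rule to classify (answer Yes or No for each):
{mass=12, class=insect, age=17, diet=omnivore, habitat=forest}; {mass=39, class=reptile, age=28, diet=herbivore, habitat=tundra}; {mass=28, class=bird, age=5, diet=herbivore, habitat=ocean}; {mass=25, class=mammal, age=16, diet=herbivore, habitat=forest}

The classifier is using: diet is not herbivore.
{mass=12, class=insect, age=17, diet=omnivore, habitat=forest} → diet is omnivore → Yes. {mass=39, class=reptile, age=28, diet=herbivore, habitat=tundra} → diet is herbivore → No. {mass=28, class=bird, age=5, diet=herbivore, habitat=ocean} → diet is herbivore → No. {mass=25, class=mammal, age=16, diet=herbivore, habitat=forest} → diet is herbivore → No.

Yes, No, No, No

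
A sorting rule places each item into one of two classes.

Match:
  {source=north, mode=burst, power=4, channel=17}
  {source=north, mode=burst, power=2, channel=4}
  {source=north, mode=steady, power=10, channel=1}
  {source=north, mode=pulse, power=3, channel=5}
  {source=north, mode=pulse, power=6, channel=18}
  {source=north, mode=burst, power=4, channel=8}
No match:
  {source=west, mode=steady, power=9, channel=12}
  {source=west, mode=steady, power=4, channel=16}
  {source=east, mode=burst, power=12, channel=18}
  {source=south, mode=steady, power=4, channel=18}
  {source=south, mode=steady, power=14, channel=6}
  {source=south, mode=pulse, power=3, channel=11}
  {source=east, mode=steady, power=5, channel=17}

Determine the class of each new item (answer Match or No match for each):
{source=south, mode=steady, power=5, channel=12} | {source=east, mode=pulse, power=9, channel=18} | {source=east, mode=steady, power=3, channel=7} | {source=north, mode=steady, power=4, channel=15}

The simplest hypothesis consistent with all the labels is: source is north.
No match: {source=south, mode=steady, power=5, channel=12}, since source is south.
No match: {source=east, mode=pulse, power=9, channel=18}, since source is east.
No match: {source=east, mode=steady, power=3, channel=7}, since source is east.
Match: {source=north, mode=steady, power=4, channel=15}, since source is north.

No match, No match, No match, Match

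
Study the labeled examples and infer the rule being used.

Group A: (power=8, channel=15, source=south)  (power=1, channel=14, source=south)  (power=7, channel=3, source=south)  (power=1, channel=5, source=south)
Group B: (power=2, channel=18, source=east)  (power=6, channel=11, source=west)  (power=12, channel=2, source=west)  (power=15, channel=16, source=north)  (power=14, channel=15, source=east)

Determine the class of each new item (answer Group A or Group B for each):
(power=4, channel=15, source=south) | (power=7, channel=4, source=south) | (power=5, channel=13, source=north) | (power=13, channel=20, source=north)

Every 'Group A' example satisfies: source is south. None of the 'Group B' examples do.

Group A, Group A, Group B, Group B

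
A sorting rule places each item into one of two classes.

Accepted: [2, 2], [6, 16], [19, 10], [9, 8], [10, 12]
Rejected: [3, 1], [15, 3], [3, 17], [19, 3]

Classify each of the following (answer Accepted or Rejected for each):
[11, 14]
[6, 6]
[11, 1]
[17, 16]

Accepted, Accepted, Rejected, Accepted

The common property of the 'Accepted' items is: second is even. No 'Rejected' item has it.
[11, 14] → second 14 → Accepted. [6, 6] → second 6 → Accepted. [11, 1] → second 1 → Rejected. [17, 16] → second 16 → Accepted.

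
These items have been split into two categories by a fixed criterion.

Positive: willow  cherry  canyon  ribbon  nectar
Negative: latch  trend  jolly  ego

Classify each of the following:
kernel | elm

The rule appears to be: even length.

Positive, Negative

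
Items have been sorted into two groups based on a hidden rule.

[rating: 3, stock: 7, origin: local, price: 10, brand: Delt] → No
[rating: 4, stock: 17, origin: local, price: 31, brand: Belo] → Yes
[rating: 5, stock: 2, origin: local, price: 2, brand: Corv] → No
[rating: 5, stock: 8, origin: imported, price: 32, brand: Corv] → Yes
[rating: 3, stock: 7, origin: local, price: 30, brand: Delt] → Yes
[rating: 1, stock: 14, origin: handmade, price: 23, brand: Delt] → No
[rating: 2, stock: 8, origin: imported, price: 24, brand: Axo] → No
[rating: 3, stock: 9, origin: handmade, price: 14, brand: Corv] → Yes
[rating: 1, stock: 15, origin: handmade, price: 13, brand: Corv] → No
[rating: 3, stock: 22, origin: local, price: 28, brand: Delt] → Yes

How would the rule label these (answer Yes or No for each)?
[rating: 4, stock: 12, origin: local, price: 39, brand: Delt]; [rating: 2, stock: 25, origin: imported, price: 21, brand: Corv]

The pattern is that an item is 'Yes' exactly when: rating ≥ 3 AND price ≥ 13.
[rating: 4, stock: 12, origin: local, price: 39, brand: Delt]: Yes (rating = 4, price = 39). [rating: 2, stock: 25, origin: imported, price: 21, brand: Corv]: No (rating = 2, price = 21).

Yes, No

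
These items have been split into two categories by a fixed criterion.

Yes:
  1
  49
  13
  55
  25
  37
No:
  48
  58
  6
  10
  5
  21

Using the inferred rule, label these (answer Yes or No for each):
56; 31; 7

A rule that fits every label: ≡ 1 (mod 6) — true of each 'Yes' example, false of each 'No' one.
56 → 56 mod 6 = 2 → No. 31 → 31 mod 6 = 1 → Yes. 7 → 7 mod 6 = 1 → Yes.

No, Yes, Yes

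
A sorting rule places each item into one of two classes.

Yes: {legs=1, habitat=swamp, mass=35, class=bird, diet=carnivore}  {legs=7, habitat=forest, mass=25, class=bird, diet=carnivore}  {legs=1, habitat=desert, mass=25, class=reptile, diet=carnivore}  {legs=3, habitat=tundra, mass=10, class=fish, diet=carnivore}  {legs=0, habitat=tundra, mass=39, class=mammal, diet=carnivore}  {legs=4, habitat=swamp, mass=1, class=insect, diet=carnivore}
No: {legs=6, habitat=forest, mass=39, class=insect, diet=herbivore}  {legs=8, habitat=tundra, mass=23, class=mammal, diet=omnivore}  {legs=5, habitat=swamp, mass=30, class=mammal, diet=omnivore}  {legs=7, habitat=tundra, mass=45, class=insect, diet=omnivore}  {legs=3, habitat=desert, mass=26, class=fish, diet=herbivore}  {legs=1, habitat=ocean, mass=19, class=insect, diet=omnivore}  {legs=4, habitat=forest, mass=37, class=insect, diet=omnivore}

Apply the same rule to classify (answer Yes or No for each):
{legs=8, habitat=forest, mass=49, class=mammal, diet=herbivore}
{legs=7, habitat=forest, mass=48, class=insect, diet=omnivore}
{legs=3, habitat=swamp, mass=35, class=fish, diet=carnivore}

No, No, Yes

Comparing the two groups points to one rule — diet is carnivore.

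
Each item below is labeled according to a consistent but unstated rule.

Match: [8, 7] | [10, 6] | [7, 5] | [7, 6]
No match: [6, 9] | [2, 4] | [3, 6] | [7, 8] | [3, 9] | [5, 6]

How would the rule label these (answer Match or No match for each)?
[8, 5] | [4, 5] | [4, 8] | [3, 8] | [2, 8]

Every 'Match' example satisfies: first > second. None of the 'No match' examples do.

Match, No match, No match, No match, No match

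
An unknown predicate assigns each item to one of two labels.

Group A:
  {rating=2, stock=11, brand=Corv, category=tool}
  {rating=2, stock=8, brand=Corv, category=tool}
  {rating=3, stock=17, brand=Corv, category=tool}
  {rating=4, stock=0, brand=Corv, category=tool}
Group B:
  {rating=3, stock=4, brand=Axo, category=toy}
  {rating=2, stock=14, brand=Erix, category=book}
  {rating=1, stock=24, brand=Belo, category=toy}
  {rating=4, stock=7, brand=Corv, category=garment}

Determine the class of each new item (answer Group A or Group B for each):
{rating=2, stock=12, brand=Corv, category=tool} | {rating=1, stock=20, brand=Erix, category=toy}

Group A, Group B

The rule appears to be: category is tool.
Group A: {rating=2, stock=12, brand=Corv, category=tool}, since category is tool.
Group B: {rating=1, stock=20, brand=Erix, category=toy}, since category is toy.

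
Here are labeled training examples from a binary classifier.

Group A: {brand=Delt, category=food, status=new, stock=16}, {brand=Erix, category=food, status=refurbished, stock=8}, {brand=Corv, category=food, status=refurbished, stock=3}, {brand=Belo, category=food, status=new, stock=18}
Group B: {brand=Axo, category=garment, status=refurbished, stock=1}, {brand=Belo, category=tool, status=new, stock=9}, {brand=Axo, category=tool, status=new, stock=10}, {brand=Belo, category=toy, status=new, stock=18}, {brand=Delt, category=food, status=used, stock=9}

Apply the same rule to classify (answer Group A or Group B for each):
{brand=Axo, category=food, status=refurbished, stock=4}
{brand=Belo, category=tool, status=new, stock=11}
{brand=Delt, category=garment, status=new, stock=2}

Group A, Group B, Group B

The simplest hypothesis consistent with all the labels is: category is food AND stock ≠ 9.
{brand=Axo, category=food, status=refurbished, stock=4}: category is food, stock = 4 — qualifies, so Group A. {brand=Belo, category=tool, status=new, stock=11}: category is tool, stock = 11 — doesn't match, so Group B. {brand=Delt, category=garment, status=new, stock=2}: category is garment, stock = 2 — doesn't match, so Group B.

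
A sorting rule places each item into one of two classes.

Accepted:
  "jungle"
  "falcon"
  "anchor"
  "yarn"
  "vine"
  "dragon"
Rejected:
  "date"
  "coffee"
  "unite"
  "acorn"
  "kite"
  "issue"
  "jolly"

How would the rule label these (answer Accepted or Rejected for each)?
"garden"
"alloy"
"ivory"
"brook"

Accepted, Rejected, Rejected, Rejected

One predicate separates the groups cleanly: even length AND contains 'n'.
"garden": Accepted (length 6, has 'n'). "alloy": Rejected (length 5, no 'n'). "ivory": Rejected (length 5, no 'n'). "brook": Rejected (length 5, no 'n').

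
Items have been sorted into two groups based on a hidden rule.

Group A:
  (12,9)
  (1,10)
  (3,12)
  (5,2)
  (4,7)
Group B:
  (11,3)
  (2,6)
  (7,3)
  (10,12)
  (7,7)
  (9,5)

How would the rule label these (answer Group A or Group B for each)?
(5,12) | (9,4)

Group A, Group A

The simplest hypothesis consistent with all the labels is: sum is odd.
(5,12): Group A (5+12 = 17).
(9,4): Group A (9+4 = 13).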